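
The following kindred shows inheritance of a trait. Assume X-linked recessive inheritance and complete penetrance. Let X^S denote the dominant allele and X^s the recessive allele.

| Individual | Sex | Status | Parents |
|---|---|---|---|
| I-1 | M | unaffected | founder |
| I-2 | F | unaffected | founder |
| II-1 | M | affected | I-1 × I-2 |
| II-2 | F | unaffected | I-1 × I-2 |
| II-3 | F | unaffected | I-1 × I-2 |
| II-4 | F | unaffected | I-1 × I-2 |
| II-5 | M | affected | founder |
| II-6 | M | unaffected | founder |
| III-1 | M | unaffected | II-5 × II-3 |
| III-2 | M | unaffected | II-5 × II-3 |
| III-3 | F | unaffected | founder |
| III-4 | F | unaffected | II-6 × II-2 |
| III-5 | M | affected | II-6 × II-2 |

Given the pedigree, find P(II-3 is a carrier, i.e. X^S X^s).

1/5

I-1 is unaffected, so I-1 is X^S Y.
I-2 is unaffected so carries S and passed s to II-1 (X^s Y), so I-2 is X^S X^s.
Their cross gives offspring ratios 1/2 X^S X^S : 1/2 X^S X^s. Conditioning on II-3 being unaffected, P(X^S X^s) = 1/2 / 1 = 1/2 before taking II-3's own offspring into account.
II-5 is affected, so II-5 is X^s Y.
Now use II-3's offspring. Probability of each recorded status — unaffected son III-1: 1/2 if II-3 is X^S X^s, 1 if X^S X^S; unaffected son III-2: 1/2 if II-3 is X^S X^s, 1 if X^S X^S.
Bayes: P(X^S X^s) = 1/2·1/4 / (1/2·1/4 + 1/2·1) = 1/5.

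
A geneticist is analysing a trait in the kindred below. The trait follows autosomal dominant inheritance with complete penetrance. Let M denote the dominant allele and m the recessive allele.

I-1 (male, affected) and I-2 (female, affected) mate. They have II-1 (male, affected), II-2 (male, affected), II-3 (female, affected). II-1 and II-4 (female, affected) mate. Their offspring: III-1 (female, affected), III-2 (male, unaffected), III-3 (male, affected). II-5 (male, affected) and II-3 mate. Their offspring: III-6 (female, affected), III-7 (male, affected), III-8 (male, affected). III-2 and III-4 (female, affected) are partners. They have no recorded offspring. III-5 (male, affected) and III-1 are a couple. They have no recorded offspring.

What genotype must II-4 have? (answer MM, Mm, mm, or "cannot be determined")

From phenotype alone, II-4 is MM or Mm.
II-4 is affected so carries M and passed m to III-2 (mm), so II-4 is Mm.

Mm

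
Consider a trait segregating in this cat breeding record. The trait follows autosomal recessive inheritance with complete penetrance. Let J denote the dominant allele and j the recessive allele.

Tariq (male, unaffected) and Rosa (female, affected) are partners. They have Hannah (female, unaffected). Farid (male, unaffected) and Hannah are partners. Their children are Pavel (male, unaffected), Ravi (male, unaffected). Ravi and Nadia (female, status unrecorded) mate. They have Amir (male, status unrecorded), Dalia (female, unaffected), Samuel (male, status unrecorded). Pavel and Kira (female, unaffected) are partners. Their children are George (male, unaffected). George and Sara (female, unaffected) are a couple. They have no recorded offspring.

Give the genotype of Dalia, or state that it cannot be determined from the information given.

Dalia's phenotype allows JJ or Jj, and no parent or child forces a single allele at both positions; consistent genotype assignments exist with Dalia as JJ or Jj.

cannot be determined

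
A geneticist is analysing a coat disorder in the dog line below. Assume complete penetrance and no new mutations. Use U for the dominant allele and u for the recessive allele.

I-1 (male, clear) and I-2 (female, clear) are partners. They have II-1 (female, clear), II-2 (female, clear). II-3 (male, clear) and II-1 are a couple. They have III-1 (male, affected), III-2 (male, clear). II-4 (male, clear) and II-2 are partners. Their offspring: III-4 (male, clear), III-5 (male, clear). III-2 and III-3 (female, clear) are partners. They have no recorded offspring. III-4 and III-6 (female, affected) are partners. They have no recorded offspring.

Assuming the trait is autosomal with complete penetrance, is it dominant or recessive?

II-3 and II-1 are both clear yet have an affected child III-1. Under dominance, an affected child requires at least one affected parent, so the trait cannot be dominant.

recessive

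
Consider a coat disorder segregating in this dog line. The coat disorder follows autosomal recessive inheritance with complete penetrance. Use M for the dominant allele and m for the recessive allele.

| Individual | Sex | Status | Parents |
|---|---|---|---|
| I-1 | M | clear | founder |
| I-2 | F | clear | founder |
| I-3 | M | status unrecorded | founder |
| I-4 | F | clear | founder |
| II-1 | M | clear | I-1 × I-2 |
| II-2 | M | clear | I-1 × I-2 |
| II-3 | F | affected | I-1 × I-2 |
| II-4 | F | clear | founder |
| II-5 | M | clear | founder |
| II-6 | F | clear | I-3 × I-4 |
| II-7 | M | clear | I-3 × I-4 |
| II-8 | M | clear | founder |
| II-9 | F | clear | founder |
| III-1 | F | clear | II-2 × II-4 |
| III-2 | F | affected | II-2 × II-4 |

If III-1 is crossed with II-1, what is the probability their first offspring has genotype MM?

4/9

II-2 is clear so carries M and passed m to III-2 (mm), so II-2 is Mm.
II-4 is clear so carries M and passed m to III-2 (mm), so II-4 is Mm.
III-1 is a clear offspring of II-2 (Mm) × II-4 (Mm), whose cross gives 1/4 MM : 1/2 Mm : 1/4 mm; conditioning on being clear, III-1 is MM with probability 1/3, Mm with probability 2/3.
I-1 is clear so carries M and passed m to II-3 (mm), so I-1 is Mm.
I-2 is clear so carries M and passed m to II-3 (mm), so I-2 is Mm.
II-1 is a clear offspring of I-1 (Mm) × I-2 (Mm), whose cross gives 1/4 MM : 1/2 Mm : 1/4 mm; conditioning on being clear, II-1 is MM with probability 1/3, Mm with probability 2/3.
Summing over parental genotype combinations, P(offspring has genotype MM) = 1/9·1 + 2/9·1/2 + 2/9·1/2 + 4/9·1/4 = 4/9.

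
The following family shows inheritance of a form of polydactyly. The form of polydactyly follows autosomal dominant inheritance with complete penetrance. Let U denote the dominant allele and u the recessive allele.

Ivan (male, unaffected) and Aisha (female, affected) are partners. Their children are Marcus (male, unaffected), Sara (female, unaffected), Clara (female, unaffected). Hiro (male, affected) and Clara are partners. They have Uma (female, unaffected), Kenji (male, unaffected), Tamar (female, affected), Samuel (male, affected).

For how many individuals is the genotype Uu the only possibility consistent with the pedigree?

4

Obligate heterozygotes: Aisha is affected so carries U and passed u to Marcus (uu), so Aisha is Uu; Hiro is affected so carries U and passed u to Uma (uu), so Hiro is Uu; Tamar is affected so carries U and received u from Clara (uu), so Tamar is Uu; Samuel is affected so carries U and received u from Clara (uu), so Samuel is Uu.
Every other individual is either homozygous by phenotype or has at least one consistent homozygous assignment, so the count is 4.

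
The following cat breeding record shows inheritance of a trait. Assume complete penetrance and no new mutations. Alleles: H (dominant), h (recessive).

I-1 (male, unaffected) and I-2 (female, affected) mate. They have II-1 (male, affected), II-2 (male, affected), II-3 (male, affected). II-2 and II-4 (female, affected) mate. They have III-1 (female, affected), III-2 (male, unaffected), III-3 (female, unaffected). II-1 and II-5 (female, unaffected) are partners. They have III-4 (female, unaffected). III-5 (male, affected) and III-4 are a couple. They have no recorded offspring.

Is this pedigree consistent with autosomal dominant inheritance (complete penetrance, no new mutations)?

Yes

A consistent assignment under autosomal dominant exists: I-1 hh, I-2 HH, II-1 Hh, II-2 Hh, II-3 Hh, II-4 Hh, II-5 hh, III-1 HH, III-2 hh, III-3 hh, III-4 hh, III-5 HH.
In this assignment every recorded phenotype matches its genotype and every non-founder's genotype is obtainable from its parents' genotypes, so the pedigree is consistent.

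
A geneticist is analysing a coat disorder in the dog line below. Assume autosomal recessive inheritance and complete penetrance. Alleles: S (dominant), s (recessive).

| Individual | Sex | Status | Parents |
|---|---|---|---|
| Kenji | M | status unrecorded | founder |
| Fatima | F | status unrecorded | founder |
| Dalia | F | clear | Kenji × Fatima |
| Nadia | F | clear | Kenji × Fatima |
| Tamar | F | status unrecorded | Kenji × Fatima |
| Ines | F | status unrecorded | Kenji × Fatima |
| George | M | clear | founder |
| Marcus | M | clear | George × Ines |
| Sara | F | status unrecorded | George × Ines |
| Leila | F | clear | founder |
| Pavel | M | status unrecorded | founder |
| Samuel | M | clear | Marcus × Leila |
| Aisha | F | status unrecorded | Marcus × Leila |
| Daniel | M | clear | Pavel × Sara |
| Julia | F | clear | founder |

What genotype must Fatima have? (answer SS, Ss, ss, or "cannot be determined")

cannot be determined

Fatima's phenotype is unrecorded, and no parent or child forces a single allele at both positions; consistent genotype assignments exist with Fatima as SS or Ss or ss.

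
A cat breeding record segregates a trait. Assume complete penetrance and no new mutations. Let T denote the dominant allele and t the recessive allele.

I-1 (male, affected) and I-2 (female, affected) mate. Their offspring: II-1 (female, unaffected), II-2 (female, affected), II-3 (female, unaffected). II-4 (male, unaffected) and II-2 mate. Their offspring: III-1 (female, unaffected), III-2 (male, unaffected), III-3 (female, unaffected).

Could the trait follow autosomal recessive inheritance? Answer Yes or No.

No

Under autosomal recessive, II-1 (unaffected, female) cannot arise from I-1 (affected) × I-2 (affected).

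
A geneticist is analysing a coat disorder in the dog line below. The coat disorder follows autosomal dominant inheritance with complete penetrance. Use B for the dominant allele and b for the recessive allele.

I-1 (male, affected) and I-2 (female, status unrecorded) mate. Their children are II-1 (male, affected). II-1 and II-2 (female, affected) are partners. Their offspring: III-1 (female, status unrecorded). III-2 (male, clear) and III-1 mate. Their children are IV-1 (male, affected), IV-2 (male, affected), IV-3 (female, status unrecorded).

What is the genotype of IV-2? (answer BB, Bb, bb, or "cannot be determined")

From phenotype alone, IV-2 is BB or Bb.
IV-2 is affected so carries B and received b from III-2 (bb), so IV-2 is Bb.

Bb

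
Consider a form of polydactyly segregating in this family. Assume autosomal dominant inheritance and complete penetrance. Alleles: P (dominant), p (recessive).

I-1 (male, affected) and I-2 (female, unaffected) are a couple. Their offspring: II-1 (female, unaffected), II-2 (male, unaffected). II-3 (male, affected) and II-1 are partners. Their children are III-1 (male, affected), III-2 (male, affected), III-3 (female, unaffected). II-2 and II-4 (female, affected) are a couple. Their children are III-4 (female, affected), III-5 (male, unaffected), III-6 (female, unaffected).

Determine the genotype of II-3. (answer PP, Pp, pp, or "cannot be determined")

From phenotype alone, II-3 is PP or Pp.
II-3 is affected so carries P and passed p to III-3 (pp), so II-3 is Pp.

Pp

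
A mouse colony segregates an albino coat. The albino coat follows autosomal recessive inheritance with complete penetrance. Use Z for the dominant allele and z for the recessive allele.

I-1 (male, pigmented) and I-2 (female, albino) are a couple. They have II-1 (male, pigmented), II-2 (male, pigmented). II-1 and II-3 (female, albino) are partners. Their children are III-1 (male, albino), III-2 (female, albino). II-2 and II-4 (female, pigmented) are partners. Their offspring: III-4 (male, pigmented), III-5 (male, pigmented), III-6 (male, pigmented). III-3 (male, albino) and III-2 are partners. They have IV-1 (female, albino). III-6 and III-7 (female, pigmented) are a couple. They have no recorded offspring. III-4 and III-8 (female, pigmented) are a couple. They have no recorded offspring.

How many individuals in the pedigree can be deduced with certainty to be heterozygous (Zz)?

Obligate heterozygotes: II-1 is pigmented so carries Z and received z from I-2 (zz), so II-1 is Zz; II-2 is pigmented so carries Z and received z from I-2 (zz), so II-2 is Zz.
Every other individual is either homozygous by phenotype or has at least one consistent homozygous assignment, so the count is 2.

2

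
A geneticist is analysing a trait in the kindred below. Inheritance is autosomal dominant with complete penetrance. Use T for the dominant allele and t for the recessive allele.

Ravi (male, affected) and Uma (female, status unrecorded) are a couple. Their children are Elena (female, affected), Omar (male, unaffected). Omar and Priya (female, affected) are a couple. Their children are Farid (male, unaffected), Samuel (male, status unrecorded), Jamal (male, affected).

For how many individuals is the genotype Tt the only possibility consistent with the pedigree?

3

Obligate heterozygotes: Ravi is affected so carries T and passed t to Omar (tt), so Ravi is Tt; Priya is affected so carries T and passed t to Farid (tt), so Priya is Tt; Jamal is affected so carries T and received t from Omar (tt), so Jamal is Tt.
Every other individual is either homozygous by phenotype or has at least one consistent homozygous assignment, so the count is 3.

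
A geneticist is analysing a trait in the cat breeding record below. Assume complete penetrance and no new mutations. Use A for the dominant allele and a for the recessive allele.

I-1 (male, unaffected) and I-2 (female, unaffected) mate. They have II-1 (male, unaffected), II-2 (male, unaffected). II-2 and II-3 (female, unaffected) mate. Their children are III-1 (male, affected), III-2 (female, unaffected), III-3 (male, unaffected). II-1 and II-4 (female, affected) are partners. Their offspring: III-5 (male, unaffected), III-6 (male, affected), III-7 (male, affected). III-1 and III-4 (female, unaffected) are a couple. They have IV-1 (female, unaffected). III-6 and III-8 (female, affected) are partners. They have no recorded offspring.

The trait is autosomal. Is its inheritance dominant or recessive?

recessive

II-2 and II-3 are both unaffected yet have an affected child III-1. Under dominance, an affected child requires at least one affected parent, so the trait cannot be dominant.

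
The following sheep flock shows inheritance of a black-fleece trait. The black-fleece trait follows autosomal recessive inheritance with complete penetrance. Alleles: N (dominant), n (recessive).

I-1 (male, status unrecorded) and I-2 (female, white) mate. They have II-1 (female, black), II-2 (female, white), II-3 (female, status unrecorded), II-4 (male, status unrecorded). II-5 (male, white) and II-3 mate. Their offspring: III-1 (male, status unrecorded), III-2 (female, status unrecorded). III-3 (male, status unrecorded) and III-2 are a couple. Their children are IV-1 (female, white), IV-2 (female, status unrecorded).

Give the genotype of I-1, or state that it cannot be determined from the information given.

cannot be determined

I-1's phenotype is unrecorded, and no parent or child forces a single allele at both positions; consistent genotype assignments exist with I-1 as Nn or nn.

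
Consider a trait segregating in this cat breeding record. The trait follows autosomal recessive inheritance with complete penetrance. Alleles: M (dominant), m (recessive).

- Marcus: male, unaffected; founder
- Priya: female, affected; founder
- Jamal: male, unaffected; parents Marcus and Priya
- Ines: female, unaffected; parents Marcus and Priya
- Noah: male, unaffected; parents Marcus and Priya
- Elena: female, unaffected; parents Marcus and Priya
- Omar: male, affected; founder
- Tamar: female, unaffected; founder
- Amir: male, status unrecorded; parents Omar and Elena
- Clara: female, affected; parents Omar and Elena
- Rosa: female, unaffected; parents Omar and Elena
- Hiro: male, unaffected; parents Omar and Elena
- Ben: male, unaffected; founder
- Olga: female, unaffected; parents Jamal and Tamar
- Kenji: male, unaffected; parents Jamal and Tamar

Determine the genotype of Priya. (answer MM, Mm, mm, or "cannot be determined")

Priya is affected, so Priya is mm.

mm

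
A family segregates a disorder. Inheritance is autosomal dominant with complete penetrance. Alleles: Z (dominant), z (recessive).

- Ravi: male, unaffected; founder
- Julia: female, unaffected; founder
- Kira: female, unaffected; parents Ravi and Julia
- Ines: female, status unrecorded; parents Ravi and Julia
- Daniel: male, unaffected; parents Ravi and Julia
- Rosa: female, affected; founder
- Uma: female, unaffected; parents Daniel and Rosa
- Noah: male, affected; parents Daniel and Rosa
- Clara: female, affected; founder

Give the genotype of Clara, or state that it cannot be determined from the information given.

Clara's phenotype allows ZZ or Zz, and no parent or child forces a single allele at both positions; consistent genotype assignments exist with Clara as ZZ or Zz.

cannot be determined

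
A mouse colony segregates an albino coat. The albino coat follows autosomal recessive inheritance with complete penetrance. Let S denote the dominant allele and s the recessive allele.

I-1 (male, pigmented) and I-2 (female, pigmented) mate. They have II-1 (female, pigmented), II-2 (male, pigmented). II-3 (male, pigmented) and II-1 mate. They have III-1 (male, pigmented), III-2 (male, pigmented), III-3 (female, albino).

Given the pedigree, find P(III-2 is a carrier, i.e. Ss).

II-3 is pigmented so carries S and passed s to III-3 (ss), so II-3 is Ss.
II-1 is pigmented so carries S and passed s to III-3 (ss), so II-1 is Ss.
Their cross gives offspring ratios 1/4 SS : 1/2 Ss : 1/4 ss. Conditioning on III-2 being pigmented, P(Ss) = 1/2 / 3/4 = 2/3.

2/3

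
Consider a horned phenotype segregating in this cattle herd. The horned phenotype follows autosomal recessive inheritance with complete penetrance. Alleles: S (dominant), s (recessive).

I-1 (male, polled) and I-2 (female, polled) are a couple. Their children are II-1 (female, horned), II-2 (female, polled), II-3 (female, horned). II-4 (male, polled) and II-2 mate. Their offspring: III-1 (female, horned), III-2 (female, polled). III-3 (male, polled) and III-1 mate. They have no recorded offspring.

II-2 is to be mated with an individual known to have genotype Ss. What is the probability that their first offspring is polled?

II-2 is polled so carries S and passed s to III-1 (ss), so II-2 is Ss.
The cross gives 1/4 SS : 1/2 Ss : 1/4 ss, so P(offspring is polled) = 3/4.

3/4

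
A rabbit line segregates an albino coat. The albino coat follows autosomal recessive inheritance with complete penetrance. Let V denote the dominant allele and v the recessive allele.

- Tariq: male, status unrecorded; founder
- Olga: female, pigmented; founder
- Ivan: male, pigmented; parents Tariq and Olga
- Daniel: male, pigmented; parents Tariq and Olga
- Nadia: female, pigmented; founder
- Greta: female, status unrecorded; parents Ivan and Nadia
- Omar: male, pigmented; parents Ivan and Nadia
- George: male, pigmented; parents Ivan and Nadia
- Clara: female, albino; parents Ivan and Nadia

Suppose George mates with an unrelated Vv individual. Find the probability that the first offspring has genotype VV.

Ivan is pigmented so carries V and passed v to Clara (vv), so Ivan is Vv.
Nadia is pigmented so carries V and passed v to Clara (vv), so Nadia is Vv.
George is a pigmented offspring of Ivan (Vv) × Nadia (Vv), whose cross gives 1/4 VV : 1/2 Vv : 1/4 vv; conditioning on being pigmented, George is VV with probability 1/3, Vv with probability 2/3.
Summing over parental genotype combinations, P(offspring has genotype VV) = 1/3·1/2 + 2/3·1/4 = 1/3.

1/3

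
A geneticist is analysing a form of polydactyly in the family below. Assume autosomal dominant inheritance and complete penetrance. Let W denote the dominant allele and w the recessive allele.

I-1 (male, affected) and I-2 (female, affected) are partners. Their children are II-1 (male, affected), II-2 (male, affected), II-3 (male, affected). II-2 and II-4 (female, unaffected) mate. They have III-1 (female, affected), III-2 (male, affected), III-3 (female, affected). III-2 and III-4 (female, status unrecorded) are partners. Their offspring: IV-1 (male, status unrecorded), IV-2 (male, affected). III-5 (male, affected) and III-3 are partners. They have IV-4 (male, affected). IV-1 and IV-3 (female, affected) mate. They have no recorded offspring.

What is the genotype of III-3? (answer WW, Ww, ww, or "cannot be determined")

Ww

From phenotype alone, III-3 is WW or Ww.
III-3 is affected so carries W and received w from II-4 (ww), so III-3 is Ww.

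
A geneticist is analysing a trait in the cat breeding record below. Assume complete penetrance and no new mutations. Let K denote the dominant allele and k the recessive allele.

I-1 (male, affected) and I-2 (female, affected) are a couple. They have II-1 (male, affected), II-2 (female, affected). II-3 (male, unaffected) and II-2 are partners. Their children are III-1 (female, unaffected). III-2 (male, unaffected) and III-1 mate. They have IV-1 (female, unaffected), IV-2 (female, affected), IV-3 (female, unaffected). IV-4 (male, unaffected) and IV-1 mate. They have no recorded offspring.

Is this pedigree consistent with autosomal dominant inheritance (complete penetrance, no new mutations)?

Under autosomal dominant, IV-2 (affected, female) cannot arise from III-2 (unaffected) × III-1 (unaffected).

No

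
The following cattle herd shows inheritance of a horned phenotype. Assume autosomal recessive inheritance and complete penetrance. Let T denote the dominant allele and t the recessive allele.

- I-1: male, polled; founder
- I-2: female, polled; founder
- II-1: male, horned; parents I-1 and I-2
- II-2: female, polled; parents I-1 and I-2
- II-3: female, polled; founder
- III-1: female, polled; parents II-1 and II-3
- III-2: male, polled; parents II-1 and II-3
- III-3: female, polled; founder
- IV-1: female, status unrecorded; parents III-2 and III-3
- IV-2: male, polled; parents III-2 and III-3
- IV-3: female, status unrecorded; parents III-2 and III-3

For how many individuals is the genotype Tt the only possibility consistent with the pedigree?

4

Obligate heterozygotes: I-1 is polled so carries T and passed t to II-1 (tt), so I-1 is Tt; I-2 is polled so carries T and passed t to II-1 (tt), so I-2 is Tt; III-1 is polled so carries T and received t from II-1 (tt), so III-1 is Tt; III-2 is polled so carries T and received t from II-1 (tt), so III-2 is Tt.
Every other individual is either homozygous by phenotype or has at least one consistent homozygous assignment, so the count is 4.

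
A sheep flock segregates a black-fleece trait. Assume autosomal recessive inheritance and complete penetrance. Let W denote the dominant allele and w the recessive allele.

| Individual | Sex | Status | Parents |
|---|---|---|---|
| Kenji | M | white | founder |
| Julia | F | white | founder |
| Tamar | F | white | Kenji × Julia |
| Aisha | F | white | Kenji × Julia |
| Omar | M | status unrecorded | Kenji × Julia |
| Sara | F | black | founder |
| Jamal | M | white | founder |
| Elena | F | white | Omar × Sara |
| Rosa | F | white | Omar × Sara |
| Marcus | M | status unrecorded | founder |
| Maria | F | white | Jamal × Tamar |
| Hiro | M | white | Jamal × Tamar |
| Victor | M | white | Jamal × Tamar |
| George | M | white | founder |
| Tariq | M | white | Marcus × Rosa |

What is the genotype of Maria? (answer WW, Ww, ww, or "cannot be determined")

cannot be determined

Maria's phenotype allows WW or Ww, and no parent or child forces a single allele at both positions; consistent genotype assignments exist with Maria as WW or Ww.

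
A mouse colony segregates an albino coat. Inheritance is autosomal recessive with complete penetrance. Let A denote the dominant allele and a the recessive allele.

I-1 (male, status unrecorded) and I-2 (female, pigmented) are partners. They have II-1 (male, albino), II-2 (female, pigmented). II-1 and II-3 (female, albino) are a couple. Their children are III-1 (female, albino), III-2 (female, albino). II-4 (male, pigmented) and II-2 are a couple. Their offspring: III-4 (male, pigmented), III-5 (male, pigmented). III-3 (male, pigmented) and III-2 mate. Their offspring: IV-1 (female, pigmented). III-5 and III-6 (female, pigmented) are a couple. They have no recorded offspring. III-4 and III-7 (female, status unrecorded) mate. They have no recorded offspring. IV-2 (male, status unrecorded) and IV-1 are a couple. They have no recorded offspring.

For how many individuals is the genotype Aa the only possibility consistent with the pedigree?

Obligate heterozygotes: I-2 is pigmented so carries A and passed a to II-1 (aa), so I-2 is Aa; IV-1 is pigmented so carries A and received a from III-2 (aa), so IV-1 is Aa.
Every other individual is either homozygous by phenotype or has at least one consistent homozygous assignment, so the count is 2.

2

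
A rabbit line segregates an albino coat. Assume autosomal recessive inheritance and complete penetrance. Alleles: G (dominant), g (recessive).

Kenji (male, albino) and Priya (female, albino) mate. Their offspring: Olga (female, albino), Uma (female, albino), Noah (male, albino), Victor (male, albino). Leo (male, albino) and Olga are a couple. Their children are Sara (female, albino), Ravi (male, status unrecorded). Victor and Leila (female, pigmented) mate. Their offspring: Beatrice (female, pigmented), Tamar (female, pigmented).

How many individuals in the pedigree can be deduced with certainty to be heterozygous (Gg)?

2

Obligate heterozygotes: Beatrice is pigmented so carries G and received g from Victor (gg), so Beatrice is Gg; Tamar is pigmented so carries G and received g from Victor (gg), so Tamar is Gg.
Every other individual is either homozygous by phenotype or has at least one consistent homozygous assignment, so the count is 2.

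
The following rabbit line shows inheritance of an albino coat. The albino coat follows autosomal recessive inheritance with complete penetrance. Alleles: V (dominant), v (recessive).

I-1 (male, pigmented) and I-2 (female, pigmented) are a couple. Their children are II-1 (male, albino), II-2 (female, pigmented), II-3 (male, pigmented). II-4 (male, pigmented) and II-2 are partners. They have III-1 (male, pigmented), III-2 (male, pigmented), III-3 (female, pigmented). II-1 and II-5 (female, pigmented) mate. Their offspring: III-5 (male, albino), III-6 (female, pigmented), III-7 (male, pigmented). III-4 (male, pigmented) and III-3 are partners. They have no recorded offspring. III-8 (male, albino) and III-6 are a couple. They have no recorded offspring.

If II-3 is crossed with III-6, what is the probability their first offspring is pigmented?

5/6

I-1 is pigmented so carries V and passed v to II-1 (vv), so I-1 is Vv.
I-2 is pigmented so carries V and passed v to II-1 (vv), so I-2 is Vv.
II-3 is a pigmented offspring of I-1 (Vv) × I-2 (Vv), whose cross gives 1/4 VV : 1/2 Vv : 1/4 vv; conditioning on being pigmented, II-3 is VV with probability 1/3, Vv with probability 2/3.
III-6 is pigmented so carries V and received v from II-1 (vv), so III-6 is Vv.
Summing over parental genotype combinations, P(offspring is pigmented) = 1/3·1 + 2/3·3/4 = 5/6.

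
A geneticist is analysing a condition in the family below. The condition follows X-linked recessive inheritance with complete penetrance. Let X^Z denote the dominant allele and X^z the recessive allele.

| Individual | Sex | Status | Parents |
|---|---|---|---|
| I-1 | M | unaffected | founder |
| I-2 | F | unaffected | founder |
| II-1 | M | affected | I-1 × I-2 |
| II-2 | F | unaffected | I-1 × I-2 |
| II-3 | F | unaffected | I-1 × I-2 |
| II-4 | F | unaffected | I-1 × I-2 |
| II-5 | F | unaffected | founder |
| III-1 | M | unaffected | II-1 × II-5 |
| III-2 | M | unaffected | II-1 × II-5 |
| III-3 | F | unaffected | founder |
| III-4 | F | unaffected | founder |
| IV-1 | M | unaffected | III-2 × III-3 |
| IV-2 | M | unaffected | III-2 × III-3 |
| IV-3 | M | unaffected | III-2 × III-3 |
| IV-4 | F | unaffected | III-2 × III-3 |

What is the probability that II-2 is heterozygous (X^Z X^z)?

1/2

I-1 is unaffected, so I-1 is X^Z Y.
I-2 is unaffected so carries Z and passed z to II-1 (X^z Y), so I-2 is X^Z X^z.
Their cross gives offspring ratios 1/2 X^Z X^Z : 1/2 X^Z X^z. Conditioning on II-2 being unaffected, P(X^Z X^z) = 1/2 / 1 = 1/2.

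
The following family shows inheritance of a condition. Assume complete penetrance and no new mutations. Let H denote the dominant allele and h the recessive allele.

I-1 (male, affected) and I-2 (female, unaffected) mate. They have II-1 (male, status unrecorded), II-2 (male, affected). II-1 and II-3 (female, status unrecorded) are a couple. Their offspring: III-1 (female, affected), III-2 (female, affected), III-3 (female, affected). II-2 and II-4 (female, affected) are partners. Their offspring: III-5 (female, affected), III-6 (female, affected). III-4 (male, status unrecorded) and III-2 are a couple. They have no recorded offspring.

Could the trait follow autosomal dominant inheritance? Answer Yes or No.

Yes

A consistent assignment under autosomal dominant exists: I-1 HH, I-2 hh, II-1 Hh, II-2 Hh, II-3 HH, II-4 HH, III-1 HH, III-2 HH, III-3 HH, III-4 HH, III-5 HH, III-6 HH.
In this assignment every recorded phenotype matches its genotype and every non-founder's genotype is obtainable from its parents' genotypes, so the pedigree is consistent.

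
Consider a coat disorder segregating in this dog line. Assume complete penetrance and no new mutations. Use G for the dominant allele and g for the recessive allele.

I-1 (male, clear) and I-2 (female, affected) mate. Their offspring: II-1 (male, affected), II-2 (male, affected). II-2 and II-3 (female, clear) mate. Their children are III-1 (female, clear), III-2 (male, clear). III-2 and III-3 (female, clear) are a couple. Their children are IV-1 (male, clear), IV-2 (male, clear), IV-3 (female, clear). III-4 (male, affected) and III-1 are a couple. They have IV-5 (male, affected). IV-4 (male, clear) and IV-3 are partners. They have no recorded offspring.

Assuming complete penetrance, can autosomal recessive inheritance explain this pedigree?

A consistent assignment under autosomal recessive exists: I-1 Gg, I-2 gg, II-1 gg, II-2 gg, II-3 GG, III-1 Gg, III-2 Gg, III-3 GG, III-4 gg, IV-1 GG, IV-2 GG, IV-3 GG, IV-4 GG, IV-5 gg.
In this assignment every recorded phenotype matches its genotype and every non-founder's genotype is obtainable from its parents' genotypes, so the pedigree is consistent.

Yes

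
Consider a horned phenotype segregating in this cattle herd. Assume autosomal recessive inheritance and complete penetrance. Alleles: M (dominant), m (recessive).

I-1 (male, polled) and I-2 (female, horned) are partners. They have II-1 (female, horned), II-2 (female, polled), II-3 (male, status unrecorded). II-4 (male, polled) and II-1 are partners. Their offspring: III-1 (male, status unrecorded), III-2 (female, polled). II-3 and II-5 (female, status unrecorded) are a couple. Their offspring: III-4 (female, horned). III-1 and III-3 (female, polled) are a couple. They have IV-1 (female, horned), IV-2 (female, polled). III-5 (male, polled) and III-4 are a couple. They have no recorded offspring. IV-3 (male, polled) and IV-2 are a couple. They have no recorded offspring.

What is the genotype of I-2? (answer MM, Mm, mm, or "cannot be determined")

I-2 is horned, so I-2 is mm.

mm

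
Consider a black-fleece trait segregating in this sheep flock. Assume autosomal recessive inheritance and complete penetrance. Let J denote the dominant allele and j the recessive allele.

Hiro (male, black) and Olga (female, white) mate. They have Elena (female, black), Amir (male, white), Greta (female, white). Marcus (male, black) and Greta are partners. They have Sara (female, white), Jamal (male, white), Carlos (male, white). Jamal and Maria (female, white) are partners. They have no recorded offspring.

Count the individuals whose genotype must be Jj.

6

Obligate heterozygotes: Olga is white so carries J and passed j to Elena (jj), so Olga is Jj; Amir is white so carries J and received j from Hiro (jj), so Amir is Jj; Greta is white so carries J and received j from Hiro (jj), so Greta is Jj; Sara is white so carries J and received j from Marcus (jj), so Sara is Jj; Jamal is white so carries J and received j from Marcus (jj), so Jamal is Jj; Carlos is white so carries J and received j from Marcus (jj), so Carlos is Jj.
Every other individual is either homozygous by phenotype or has at least one consistent homozygous assignment, so the count is 6.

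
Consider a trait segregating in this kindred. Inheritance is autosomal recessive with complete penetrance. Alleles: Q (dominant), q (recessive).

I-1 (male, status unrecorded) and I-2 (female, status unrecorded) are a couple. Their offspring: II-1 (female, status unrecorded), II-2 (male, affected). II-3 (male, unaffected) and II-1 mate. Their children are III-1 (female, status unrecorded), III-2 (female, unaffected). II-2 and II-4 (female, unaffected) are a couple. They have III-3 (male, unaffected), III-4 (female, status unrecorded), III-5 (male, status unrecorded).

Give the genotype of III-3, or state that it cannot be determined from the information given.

Qq

From phenotype alone, III-3 is QQ or Qq.
III-3 is unaffected so carries Q and received q from II-2 (qq), so III-3 is Qq.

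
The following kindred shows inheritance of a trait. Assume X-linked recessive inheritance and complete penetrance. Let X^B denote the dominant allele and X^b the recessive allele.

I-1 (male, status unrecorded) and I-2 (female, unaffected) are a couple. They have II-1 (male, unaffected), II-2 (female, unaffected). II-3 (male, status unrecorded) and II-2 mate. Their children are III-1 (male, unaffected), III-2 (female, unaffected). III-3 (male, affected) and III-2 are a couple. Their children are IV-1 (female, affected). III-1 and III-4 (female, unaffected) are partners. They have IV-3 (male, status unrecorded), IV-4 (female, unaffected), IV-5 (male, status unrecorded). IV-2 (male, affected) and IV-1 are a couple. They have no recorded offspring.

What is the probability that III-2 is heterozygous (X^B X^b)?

1

III-2 is unaffected so carries B and passed b to IV-1 (X^b X^b), so III-2 is X^B X^b, giving P(X^B X^b) = 1.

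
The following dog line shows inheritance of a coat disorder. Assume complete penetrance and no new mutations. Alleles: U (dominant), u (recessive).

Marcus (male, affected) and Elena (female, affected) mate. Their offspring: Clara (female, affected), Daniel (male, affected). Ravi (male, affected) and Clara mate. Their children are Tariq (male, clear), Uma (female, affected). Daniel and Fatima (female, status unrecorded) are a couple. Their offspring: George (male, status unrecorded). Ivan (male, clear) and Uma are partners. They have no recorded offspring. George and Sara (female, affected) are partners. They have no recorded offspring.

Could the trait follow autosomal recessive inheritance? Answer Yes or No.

No

Under autosomal recessive, Tariq (clear, male) cannot arise from Ravi (affected) × Clara (affected).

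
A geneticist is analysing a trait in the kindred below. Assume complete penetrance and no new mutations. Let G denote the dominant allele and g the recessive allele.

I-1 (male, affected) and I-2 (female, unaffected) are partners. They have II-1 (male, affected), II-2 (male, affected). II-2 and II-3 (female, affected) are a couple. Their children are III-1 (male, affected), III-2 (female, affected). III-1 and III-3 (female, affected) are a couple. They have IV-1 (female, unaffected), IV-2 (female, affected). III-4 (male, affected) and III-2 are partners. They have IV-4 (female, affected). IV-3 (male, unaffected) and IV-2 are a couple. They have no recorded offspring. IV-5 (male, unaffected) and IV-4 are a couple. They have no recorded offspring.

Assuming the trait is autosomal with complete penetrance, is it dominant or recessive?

dominant

III-1 and III-3 are both affected yet have an unaffected child IV-1. Under a recessive model two affected parents are homozygous and every child would be affected, so the trait cannot be recessive.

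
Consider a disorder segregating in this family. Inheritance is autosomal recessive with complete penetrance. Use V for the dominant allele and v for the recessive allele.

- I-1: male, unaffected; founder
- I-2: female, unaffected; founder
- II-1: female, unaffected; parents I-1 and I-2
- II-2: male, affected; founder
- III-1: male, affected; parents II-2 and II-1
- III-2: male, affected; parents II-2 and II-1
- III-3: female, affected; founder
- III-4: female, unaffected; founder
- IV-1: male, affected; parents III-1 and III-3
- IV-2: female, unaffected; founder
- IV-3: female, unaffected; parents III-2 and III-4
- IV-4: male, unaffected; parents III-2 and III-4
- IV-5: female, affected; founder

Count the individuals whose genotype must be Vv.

Obligate heterozygotes: II-1 is unaffected so carries V and passed v to III-1 (vv), so II-1 is Vv; IV-3 is unaffected so carries V and received v from III-2 (vv), so IV-3 is Vv; IV-4 is unaffected so carries V and received v from III-2 (vv), so IV-4 is Vv.
Every other individual is either homozygous by phenotype or has at least one consistent homozygous assignment, so the count is 3.

3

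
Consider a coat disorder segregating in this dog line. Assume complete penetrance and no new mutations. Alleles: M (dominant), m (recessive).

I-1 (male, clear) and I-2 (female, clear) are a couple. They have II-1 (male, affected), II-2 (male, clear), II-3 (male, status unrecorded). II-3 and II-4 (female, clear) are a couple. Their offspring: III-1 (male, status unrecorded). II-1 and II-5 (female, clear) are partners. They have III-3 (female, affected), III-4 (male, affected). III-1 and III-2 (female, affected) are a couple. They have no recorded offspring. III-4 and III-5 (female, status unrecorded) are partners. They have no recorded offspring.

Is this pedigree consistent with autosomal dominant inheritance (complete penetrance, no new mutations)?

Under autosomal dominant, II-1 (affected, male) cannot arise from I-1 (clear) × I-2 (clear).

No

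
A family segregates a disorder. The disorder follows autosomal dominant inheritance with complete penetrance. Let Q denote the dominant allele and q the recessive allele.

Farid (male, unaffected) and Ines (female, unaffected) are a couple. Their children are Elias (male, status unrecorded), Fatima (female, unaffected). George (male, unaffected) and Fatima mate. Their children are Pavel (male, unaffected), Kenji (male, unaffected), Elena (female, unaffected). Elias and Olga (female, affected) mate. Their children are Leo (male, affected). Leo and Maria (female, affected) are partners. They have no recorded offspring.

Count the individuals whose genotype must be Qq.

1

Obligate heterozygotes: Leo is affected so carries Q and received q from Elias (qq), so Leo is Qq.
Every other individual is either homozygous by phenotype or has at least one consistent homozygous assignment, so the count is 1.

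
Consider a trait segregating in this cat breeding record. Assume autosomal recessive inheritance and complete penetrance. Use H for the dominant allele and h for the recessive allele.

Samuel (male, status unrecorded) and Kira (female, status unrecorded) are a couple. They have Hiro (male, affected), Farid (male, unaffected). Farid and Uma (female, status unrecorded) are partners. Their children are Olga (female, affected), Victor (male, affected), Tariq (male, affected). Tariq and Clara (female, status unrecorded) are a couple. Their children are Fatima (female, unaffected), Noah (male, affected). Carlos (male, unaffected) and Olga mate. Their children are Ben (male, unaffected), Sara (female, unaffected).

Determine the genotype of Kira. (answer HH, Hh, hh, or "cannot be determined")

Kira's phenotype is unrecorded, and no parent or child forces a single allele at both positions; consistent genotype assignments exist with Kira as Hh or hh.

cannot be determined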